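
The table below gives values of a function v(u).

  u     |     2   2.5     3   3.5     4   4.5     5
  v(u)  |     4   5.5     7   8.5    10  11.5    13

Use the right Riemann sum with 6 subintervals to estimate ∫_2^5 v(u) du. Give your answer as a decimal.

Δu = 0.5.
Sum = 0.5·[5.5 + 7 + 8.5 + 10 + 11.5 + 13] = 27.75.

27.75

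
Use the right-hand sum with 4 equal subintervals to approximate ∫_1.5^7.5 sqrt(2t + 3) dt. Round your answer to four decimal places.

Δt = (7.5 − 1.5)/4 = 1.5.
Right endpoints: 3, 4.5, 6, 7.5.
f(3) ≈ 3.0000, f(4.5) ≈ 3.4641, f(6) ≈ 3.8730, f(7.5) ≈ 4.2426.
Sum = Δt · [f(3) + f(4.5) + f(6) + f(7.5)].
Sum ≈ 21.8696.

21.8696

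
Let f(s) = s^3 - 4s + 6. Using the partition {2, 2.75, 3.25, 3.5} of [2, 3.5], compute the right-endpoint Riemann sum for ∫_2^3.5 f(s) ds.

34.23046875

Subinterval widths: 0.75, 0.5, 0.25.
Right endpoints: 2.75, 3.25, 3.5.
f(2.75) = 15.796875, f(3.25) = 27.328125, f(3.5) = 34.875.
Sum = Σ Δs_i · f(s_i).
Sum = 34.23046875.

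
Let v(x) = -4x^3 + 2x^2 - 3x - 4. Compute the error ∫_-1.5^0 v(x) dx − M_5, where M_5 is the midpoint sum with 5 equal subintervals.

0.12375

Exact integral: ∫_-1.5^0 v(x) dx = 4.6875.
M_5 = 4.56375.
Error = 4.6875 − 4.56375 = 0.12375.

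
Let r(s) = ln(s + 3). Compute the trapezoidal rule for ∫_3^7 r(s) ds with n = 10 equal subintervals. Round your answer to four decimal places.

Δs = (7 − 3)/10 = 0.4.
r(3) ≈ 1.7918, r(3.4) ≈ 1.8563, r(3.8) ≈ 1.9169, r(4.2) ≈ 1.9741, r(4.6) ≈ 2.0281, r(5) ≈ 2.0794, r(5.4) ≈ 2.1282, r(5.8) ≈ 2.1748, r(6.2) ≈ 2.2192, r(6.6) ≈ 2.2618, r(7) ≈ 2.3026.
T_10 = (Δs/2)·[r(s_0) + 2r(s_1) + ... + 2r(s_{9}) + r(s_10)].
Sum ≈ 8.2744.

8.2744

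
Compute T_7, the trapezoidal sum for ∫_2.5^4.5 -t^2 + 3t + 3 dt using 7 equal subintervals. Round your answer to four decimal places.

1.8061

Δt = (4.5 − 2.5)/7 = 2/7.
f(2.5) = 4.25, f(39/14) = 705/196, f(43/14) = 545/196, f(47/14) = 353/196, f(51/14) = 129/196, f(55/14) = -127/196, f(59/14) = -415/196, f(4.5) = -3.75.
T_7 = (Δt/2)·[f(t_0) + 2f(t_1) + ... + 2f(t_{6}) + f(t_7)].
Sum ≈ 1.8061.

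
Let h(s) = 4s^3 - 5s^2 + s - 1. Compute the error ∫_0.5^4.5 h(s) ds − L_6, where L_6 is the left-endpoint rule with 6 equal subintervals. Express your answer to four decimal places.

Exact integral: ∫_0.5^4.5 h(s) ds ≈ 264.333333.
L_6 ≈ 182.407407.
Error ≈ 264.333333 − 182.407407 ≈ 81.9259.

81.9259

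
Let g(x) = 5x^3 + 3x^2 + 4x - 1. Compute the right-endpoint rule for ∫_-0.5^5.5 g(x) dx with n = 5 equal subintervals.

Δx = (5.5 − (-0.5))/5 = 1.2.
Right endpoints: 0.7, 1.9, 3.1, 4.3, 5.5.
g(0.7) = 4.985, g(1.9) = 51.725, g(3.1) = 189.185, g(4.3) = 469.205, g(5.5) = 943.625.
Sum = Δx · [g(0.7) + g(1.9) + g(3.1) + g(4.3) + g(5.5)].
Sum = 1990.47.

1990.47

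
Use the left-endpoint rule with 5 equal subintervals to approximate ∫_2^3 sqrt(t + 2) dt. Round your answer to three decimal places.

2.097

Δt = (3 − 2)/5 = 0.2.
Left endpoints: 2, 2.2, 2.4, 2.6, 2.8.
f(2) ≈ 2.000, f(2.2) ≈ 2.049, f(2.4) ≈ 2.098, f(2.6) ≈ 2.145, f(2.8) ≈ 2.191.
Sum = Δt · [f(2) + f(2.2) + f(2.4) + f(2.6) + f(2.8)].
Sum ≈ 2.097.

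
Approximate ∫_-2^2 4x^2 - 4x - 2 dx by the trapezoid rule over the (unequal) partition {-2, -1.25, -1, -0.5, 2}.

Subinterval widths: 0.75, 0.25, 0.5, 2.5.
f(-2) = 22, f(-1.25) = 9.25, f(-1) = 6, f(-0.5) = 1, f(2) = 6.
On each subinterval the trapezoid contributes (Δx_i/2)·[f(x_{i-1}) + f(x_i)].
Sum = 24.125.

24.125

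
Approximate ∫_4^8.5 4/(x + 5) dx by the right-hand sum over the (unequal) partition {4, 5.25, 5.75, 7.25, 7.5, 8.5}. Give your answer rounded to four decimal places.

1.5399

Subinterval widths: 1.25, 0.5, 1.5, 0.25, 1.
Right endpoints: 5.25, 5.75, 7.25, 7.5, 8.5.
f(5.25) = 16/41, f(5.75) = 16/43, f(7.25) = 16/49, f(7.5) = 0.32, f(8.5) = 8/27.
Sum = Σ Δx_i · f(x_i).
Sum ≈ 1.5399.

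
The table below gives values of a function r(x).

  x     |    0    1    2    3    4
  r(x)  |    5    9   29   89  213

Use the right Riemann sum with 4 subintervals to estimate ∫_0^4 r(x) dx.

Δx = 1.
Sum = 1·[9 + 29 + 89 + 213] = 340.

340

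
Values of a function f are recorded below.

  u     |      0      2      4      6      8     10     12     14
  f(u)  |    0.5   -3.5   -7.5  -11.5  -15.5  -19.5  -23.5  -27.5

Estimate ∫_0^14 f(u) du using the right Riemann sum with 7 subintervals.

-217

Δu = 2.
Sum = 2·[(-3.5) + (-7.5) + (-11.5) + (-15.5) + (-19.5) + (-23.5) + (-27.5)] = -217.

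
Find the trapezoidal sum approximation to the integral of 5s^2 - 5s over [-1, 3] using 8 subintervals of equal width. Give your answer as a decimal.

Δs = (3 − (-1))/8 = 0.5.
f(-1) = 10, f(-0.5) = 3.75, f(0) = 0, f(0.5) = -1.25, f(1) = 0, f(1.5) = 3.75, f(2) = 10, f(2.5) = 18.75, f(3) = 30.
T_8 = (Δs/2)·[f(s_0) + 2f(s_1) + ... + 2f(s_{7}) + f(s_8)].
Sum = 27.5.

27.5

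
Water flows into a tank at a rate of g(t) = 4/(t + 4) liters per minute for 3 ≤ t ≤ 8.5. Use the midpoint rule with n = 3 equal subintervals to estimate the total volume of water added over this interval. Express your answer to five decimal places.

2.31155

Δt = (8.5 − 3)/3 = 11/6.
Midpoints: 47/12, 5.75, 91/12.
g(47/12) = 48/95, g(5.75) = 16/39, g(91/12) = 48/139.
Sum = Δt · [g(47/12) + g(5.75) + g(91/12)].
Sum ≈ 2.31155.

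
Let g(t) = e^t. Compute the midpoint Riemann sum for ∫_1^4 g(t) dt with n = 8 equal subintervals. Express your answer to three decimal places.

51.577

Δt = (4 − 1)/8 = 0.375.
Midpoints: 1.1875, 1.5625, 1.9375, 2.3125, 2.6875, 3.0625, 3.4375, 3.8125.
g(1.1875) ≈ 3.279, g(1.5625) ≈ 4.771, g(1.9375) ≈ 6.941, g(2.3125) ≈ 10.100, g(2.6875) ≈ 14.695, g(3.0625) ≈ 21.381, g(3.4375) ≈ 31.109, g(3.8125) ≈ 45.263.
Sum = Δt · [g(1.1875) + g(1.5625) + g(1.9375) + ...].
Sum ≈ 51.577.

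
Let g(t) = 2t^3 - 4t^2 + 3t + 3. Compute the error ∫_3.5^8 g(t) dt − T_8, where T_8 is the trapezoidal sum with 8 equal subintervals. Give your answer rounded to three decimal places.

-7.238

Exact integral: ∫_3.5^8 g(t) dt = 1438.59375.
T_8 ≈ 1445.83154.
Error ≈ 1438.59375 − 1445.83154 ≈ -7.238.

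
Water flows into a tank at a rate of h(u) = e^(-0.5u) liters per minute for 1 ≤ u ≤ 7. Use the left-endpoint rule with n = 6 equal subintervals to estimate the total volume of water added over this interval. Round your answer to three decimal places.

1.465

Δu = (7 − 1)/6 = 1.
Left endpoints: 1, 2, 3, 4, 5, 6.
h(1) ≈ 0.607, h(2) ≈ 0.368, h(3) ≈ 0.223, h(4) ≈ 0.135, h(5) ≈ 0.082, h(6) ≈ 0.050.
Sum = Δu · [h(1) + h(2) + h(3) + ...].
Sum ≈ 1.465.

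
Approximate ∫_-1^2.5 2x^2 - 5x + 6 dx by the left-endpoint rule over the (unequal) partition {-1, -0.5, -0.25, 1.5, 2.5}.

24.65625

Subinterval widths: 0.5, 0.25, 1.75, 1.
Left endpoints: -1, -0.5, -0.25, 1.5.
f(-1) = 13, f(-0.5) = 9, f(-0.25) = 7.375, f(1.5) = 3.
Sum = Σ Δx_i · f(x_i).
Sum = 24.65625.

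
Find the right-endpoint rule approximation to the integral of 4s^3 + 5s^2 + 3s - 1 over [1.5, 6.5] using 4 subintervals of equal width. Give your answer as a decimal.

Δs = (6.5 − 1.5)/4 = 1.25.
Right endpoints: 2.75, 4, 5.25, 6.5.
f(2.75) = 128.25, f(4) = 347, f(5.25) = 731.375, f(6.5) = 1328.25.
Sum = Δs · [f(2.75) + f(4) + f(5.25) + f(6.5)].
Sum = 3168.59375.

3168.59375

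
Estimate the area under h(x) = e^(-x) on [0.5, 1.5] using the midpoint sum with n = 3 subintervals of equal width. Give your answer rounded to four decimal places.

Δx = (1.5 − 0.5)/3 = 1/3.
Midpoints: 2/3, 1, 4/3.
h(2/3) ≈ 0.5134, h(1) ≈ 0.3679, h(4/3) ≈ 0.2636.
Sum = Δx · [h(2/3) + h(1) + h(4/3)].
Sum ≈ 0.3816.

0.3816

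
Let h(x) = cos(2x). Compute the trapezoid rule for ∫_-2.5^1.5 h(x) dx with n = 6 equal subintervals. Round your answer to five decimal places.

-0.34645

Δx = (1.5 − (-2.5))/6 = 2/3.
h(-2.5) ≈ 0.28366, h(-11/6) ≈ -0.86529, h(-7/6) ≈ -0.69076, h(-0.5) ≈ 0.54030, h(1/6) ≈ 0.94496, h(5/6) ≈ -0.09572, h(1.5) ≈ -0.98999.
T_6 = (Δx/2)·[h(x_0) + 2h(x_1) + ... + 2h(x_{5}) + h(x_6)].
Sum ≈ -0.34645.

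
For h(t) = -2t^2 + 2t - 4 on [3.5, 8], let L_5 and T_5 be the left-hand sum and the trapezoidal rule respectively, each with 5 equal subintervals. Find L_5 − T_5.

L_5 = -237.69.
T_5 = -280.215.
L_5 − T_5 = 42.525.

42.525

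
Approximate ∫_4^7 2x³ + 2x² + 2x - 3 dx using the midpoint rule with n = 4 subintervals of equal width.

Δx = (7 − 4)/4 = 0.75.
Midpoints: 4.375, 5.125, 5.875, 6.625.
f(4.375) = 211.51171875, f(5.125) = 329.00390625, f(5.875) = 483.33984375, f(6.625) = 679.58203125.
Sum = Δx · [f(4.375) + f(5.125) + f(5.875) + f(6.625)].
Sum = 1277.578125.

1277.578125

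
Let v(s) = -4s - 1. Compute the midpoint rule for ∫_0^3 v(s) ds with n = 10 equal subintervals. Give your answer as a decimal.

-21

Δs = (3 − 0)/10 = 0.3.
Midpoints: 0.15, 0.45, 0.75, 1.05, 1.35, 1.65, 1.95, 2.25, 2.55, 2.85.
v(0.15) = -1.6, v(0.45) = -2.8, v(0.75) = -4, v(1.05) = -5.2, v(1.35) = -6.4, v(1.65) = -7.6, v(1.95) = -8.8, v(2.25) = -10, v(2.55) = -11.2, v(2.85) = -12.4.
Sum = Δs · [v(0.15) + v(0.45) + v(0.75) + ...].
Sum = -21.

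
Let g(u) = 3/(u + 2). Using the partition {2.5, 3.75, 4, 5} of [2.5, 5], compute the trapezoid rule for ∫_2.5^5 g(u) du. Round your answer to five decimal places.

1.33476

Subinterval widths: 1.25, 0.25, 1.
g(2.5) = 2/3, g(3.75) = 12/23, g(4) = 0.5, g(5) = 3/7.
On each subinterval the trapezoid contributes (Δu_i/2)·[g(u_{i-1}) + g(u_i)].
Sum ≈ 1.33476.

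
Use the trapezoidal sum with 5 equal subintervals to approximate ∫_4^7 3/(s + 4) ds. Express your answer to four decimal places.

Δs = (7 − 4)/5 = 0.6.
f(4) = 0.375, f(4.6) = 15/43, f(5.2) = 15/46, f(5.8) = 15/49, f(6.4) = 15/52, f(7) = 3/11.
T_5 = (Δs/2)·[f(s_0) + 2f(s_1) + ... + 2f(s_{4}) + f(s_5)].
Sum ≈ 0.9560.

0.9560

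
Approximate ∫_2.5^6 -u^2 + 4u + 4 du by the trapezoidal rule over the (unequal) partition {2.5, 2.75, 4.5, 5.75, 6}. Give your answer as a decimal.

5.484375

Subinterval widths: 0.25, 1.75, 1.25, 0.25.
f(2.5) = 7.75, f(2.75) = 7.4375, f(4.5) = 1.75, f(5.75) = -6.0625, f(6) = -8.
On each subinterval the trapezoid contributes (Δu_i/2)·[f(u_{i-1}) + f(u_i)].
Sum = 5.484375.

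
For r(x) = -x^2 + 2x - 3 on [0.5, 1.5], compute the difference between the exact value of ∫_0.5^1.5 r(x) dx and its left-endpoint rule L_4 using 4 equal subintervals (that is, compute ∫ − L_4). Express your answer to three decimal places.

Exact integral: ∫_0.5^1.5 r(x) dx ≈ -2.08333.
L_4 = -2.09375.
Error ≈ -2.08333 − (-2.09375) ≈ 0.010.

0.010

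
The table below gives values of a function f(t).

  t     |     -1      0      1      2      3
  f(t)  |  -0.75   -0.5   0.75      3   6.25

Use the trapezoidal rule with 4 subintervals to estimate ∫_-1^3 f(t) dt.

6

Δt = 1.
T_4 = (1/2)·[(-0.75) + 2·(-0.5) + 2·0.75 + 2·3 + 6.25] = 6.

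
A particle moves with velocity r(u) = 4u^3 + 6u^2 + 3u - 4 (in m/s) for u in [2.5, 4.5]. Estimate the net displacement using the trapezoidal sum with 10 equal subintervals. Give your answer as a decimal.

Δu = (4.5 − 2.5)/10 = 0.2.
r(2.5) = 103.5, r(2.7) = 126.572, r(2.9) = 152.716, r(3.1) = 182.124, r(3.3) = 214.988, r(3.5) = 251.5, r(3.7) = 291.852, r(3.9) = 336.236, r(4.1) = 384.844, r(4.3) = 437.868, r(4.5) = 495.5.
T_10 = (Δu/2)·[r(u_0) + 2r(u_1) + ... + 2r(u_{9}) + r(u_10)].
Sum = 535.64.

535.64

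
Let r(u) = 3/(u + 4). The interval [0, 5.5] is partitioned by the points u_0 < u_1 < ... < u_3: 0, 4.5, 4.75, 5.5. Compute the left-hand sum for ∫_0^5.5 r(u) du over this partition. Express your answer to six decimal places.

Subinterval widths: 4.5, 0.25, 0.75.
Left endpoints: 0, 4.5, 4.75.
r(0) = 0.75, r(4.5) = 6/17, r(4.75) = 12/35.
Sum = Σ Δu_i · r(u_i).
Sum ≈ 3.720378.

3.720378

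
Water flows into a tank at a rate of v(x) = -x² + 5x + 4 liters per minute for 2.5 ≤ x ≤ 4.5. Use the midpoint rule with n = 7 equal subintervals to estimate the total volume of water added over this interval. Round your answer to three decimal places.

17.847

Δx = (4.5 − 2.5)/7 = 2/7.
Midpoints: 37/14, 41/14, 45/14, 3.5, 53/14, 57/14, 61/14.
v(37/14) = 2005/196, v(41/14) = 1973/196, v(45/14) = 1909/196, v(3.5) = 9.25, v(53/14) = 1685/196, v(57/14) = 1525/196, v(61/14) = 1333/196.
Sum = Δx · [v(37/14) + v(41/14) + v(45/14) + ...].
Sum ≈ 17.847.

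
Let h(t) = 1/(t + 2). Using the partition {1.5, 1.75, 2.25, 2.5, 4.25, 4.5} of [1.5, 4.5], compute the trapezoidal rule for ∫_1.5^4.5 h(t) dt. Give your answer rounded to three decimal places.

0.625

Subinterval widths: 0.25, 0.5, 0.25, 1.75, 0.25.
h(1.5) = 2/7, h(1.75) = 4/15, h(2.25) = 4/17, h(2.5) = 2/9, h(4.25) = 0.16, h(4.5) = 2/13.
On each subinterval the trapezoid contributes (Δt_i/2)·[h(t_{i-1}) + h(t_i)].
Sum ≈ 0.625.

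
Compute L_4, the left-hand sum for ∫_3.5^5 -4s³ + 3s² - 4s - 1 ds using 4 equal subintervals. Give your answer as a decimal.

Δs = (5 − 3.5)/4 = 0.375.
Left endpoints: 3.5, 3.875, 4.25, 4.625.
f(3.5) = -149.75, f(3.875) = -204.1953125, f(4.25) = -270.875, f(4.625) = -351.0546875.
Sum = Δs · [f(3.5) + f(3.875) + f(4.25) + f(4.625)].
Sum = -365.953125.

-365.953125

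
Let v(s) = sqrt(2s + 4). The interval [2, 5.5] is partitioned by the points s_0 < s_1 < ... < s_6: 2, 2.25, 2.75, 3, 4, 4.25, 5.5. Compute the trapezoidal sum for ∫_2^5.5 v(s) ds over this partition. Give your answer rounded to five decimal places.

Subinterval widths: 0.25, 0.5, 0.25, 1, 0.25, 1.25.
v(2) ≈ 2.82843, v(2.25) ≈ 2.91548, v(2.75) ≈ 3.08221, v(3) ≈ 3.16228, v(4) ≈ 3.46410, v(4.25) ≈ 3.53553, v(5.5) ≈ 3.87298.
On each subinterval the trapezoid contributes (Δs_i/2)·[v(s_{i-1}) + v(s_i)].
Sum ≈ 11.81644.

11.81644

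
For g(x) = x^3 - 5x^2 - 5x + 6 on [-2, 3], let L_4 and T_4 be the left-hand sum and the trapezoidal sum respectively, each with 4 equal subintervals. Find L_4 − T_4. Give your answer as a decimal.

L_4 = -19.765625.
T_4 = -29.140625.
L_4 − T_4 = 9.375.

9.375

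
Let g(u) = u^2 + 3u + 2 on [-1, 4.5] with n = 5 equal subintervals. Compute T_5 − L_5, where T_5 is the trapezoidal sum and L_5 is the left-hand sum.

19.6625

T_5 = 71.6925.
L_5 = 52.03.
T_5 − L_5 = 19.6625.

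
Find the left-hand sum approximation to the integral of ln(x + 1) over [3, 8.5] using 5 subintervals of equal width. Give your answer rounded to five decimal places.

Δx = (8.5 − 3)/5 = 1.1.
Left endpoints: 3, 4.1, 5.2, 6.3, 7.4.
f(3) ≈ 1.38629, f(4.1) ≈ 1.62924, f(5.2) ≈ 1.82455, f(6.3) ≈ 1.98787, f(7.4) ≈ 2.12823.
Sum = Δx · [f(3) + f(4.1) + f(5.2) + f(6.3) + f(7.4)].
Sum ≈ 9.85181.

9.85181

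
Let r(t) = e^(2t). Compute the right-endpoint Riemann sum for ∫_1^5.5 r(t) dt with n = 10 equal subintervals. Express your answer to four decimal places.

45397.1374

Δt = (5.5 − 1)/10 = 0.45.
Right endpoints: 1.45, 1.9, 2.35, 2.8, 3.25, 3.7, 4.15, 4.6, 5.05, 5.5.
r(1.45) ≈ 18.1741, r(1.9) ≈ 44.7012, r(2.35) ≈ 109.9472, r(2.8) ≈ 270.4264, r(3.25) ≈ 665.1416, r(3.7) ≈ 1635.9844, r(4.15) ≈ 4023.8724, r(4.6) ≈ 9897.1291, r(5.05) ≈ 24343.0094, r(5.5) ≈ 59874.1417.
Sum = Δt · [r(1.45) + r(1.9) + r(2.35) + ...].
Sum ≈ 45397.1374.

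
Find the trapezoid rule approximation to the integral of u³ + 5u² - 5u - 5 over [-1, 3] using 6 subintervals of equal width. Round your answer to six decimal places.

29.037037

Δu = (3 − (-1))/6 = 2/3.
f(-1) = 4, f(-1/3) = -76/27, f(1/3) = -164/27, f(1) = -4, f(5/3) = 140/27, f(7/3) = 628/27, f(3) = 52.
T_6 = (Δu/2)·[f(u_0) + 2f(u_1) + ... + 2f(u_{5}) + f(u_6)].
Sum ≈ 29.037037.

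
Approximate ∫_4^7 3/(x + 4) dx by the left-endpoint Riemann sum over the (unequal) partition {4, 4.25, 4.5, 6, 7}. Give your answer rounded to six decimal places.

1.014071

Subinterval widths: 0.25, 0.25, 1.5, 1.
Left endpoints: 4, 4.25, 4.5, 6.
f(4) = 0.375, f(4.25) = 4/11, f(4.5) = 6/17, f(6) = 0.3.
Sum = Σ Δx_i · f(x_i).
Sum ≈ 1.014071.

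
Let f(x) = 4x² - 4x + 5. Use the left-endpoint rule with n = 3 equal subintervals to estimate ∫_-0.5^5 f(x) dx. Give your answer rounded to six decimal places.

Δx = (5 − (-0.5))/3 = 11/6.
Left endpoints: -0.5, 4/3, 19/6.
f(-0.5) = 8, f(4/3) = 61/9, f(19/6) = 292/9.
Sum = Δx · [f(-0.5) + f(4/3) + f(19/6)].
Sum ≈ 86.574074.

86.574074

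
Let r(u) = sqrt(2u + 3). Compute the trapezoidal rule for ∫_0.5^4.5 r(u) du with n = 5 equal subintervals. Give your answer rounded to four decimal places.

Δu = (4.5 − 0.5)/5 = 0.8.
r(0.5) ≈ 2.0000, r(1.3) ≈ 2.3664, r(2.1) ≈ 2.6833, r(2.9) ≈ 2.9665, r(3.7) ≈ 3.2249, r(4.5) ≈ 3.4641.
T_5 = (Δu/2)·[r(u_0) + 2r(u_1) + ... + 2r(u_{4}) + r(u_5)].
Sum ≈ 11.1785.

11.1785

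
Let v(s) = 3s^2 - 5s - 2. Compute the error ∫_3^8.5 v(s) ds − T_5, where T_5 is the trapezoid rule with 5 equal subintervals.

Exact integral: ∫_3^8.5 v(s) ds = 418.
T_5 = 421.3275.
Error = 418 − 421.3275 = -3.3275.

-3.3275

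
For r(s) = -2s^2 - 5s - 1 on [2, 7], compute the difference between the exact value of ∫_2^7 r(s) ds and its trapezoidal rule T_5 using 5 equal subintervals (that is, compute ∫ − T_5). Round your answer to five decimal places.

Exact integral: ∫_2^7 r(s) ds ≈ -340.8333333.
T_5 = -342.5.
Error ≈ -340.8333333 − (-342.5) ≈ 1.66667.

1.66667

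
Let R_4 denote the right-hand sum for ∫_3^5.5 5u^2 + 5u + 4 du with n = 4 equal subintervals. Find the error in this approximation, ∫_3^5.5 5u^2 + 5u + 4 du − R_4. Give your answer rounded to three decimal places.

Exact integral: ∫_3^5.5 f(u) du ≈ 295.41667.
R_4 = 333.33984375.
Error ≈ 295.41667 − 333.33984375 ≈ -37.923.

-37.923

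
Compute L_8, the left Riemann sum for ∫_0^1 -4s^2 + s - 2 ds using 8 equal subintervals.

-2.65625

Δs = (1 − 0)/8 = 0.125.
Left endpoints: 0, 0.125, 0.25, 0.375, 0.5, 0.625, 0.75, 0.875.
f(0) = -2, f(0.125) = -1.9375, f(0.25) = -2, f(0.375) = -2.1875, f(0.5) = -2.5, f(0.625) = -2.9375, f(0.75) = -3.5, f(0.875) = -4.1875.
Sum = Δs · [f(0) + f(0.125) + f(0.25) + ...].
Sum = -2.65625.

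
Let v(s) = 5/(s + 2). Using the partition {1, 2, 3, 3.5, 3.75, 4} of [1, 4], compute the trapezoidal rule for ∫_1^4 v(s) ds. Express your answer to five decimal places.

Subinterval widths: 1, 1, 0.5, 0.25, 0.25.
v(1) = 5/3, v(2) = 1.25, v(3) = 1, v(3.5) = 10/11, v(3.75) = 20/23, v(4) = 5/6.
On each subinterval the trapezoid contributes (Δs_i/2)·[v(s_{i-1}) + v(s_i)].
Sum ≈ 3.49580.

3.49580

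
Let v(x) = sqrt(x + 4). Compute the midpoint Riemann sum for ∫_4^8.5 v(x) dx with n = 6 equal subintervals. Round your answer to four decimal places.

Δx = (8.5 − 4)/6 = 0.75.
Midpoints: 4.375, 5.125, 5.875, 6.625, 7.375, 8.125.
v(4.375) ≈ 2.8940, v(5.125) ≈ 3.0208, v(5.875) ≈ 3.1425, v(6.625) ≈ 3.2596, v(7.375) ≈ 3.3727, v(8.125) ≈ 3.4821.
Sum = Δx · [v(4.375) + v(5.125) + v(5.875) + ...].
Sum ≈ 14.3787.

14.3787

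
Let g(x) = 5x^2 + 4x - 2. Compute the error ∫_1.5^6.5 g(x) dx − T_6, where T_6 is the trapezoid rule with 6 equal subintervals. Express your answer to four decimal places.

Exact integral: ∫_1.5^6.5 g(x) dx ≈ 522.083333.
T_6 ≈ 524.976852.
Error ≈ 522.083333 − 524.976852 ≈ -2.8935.

-2.8935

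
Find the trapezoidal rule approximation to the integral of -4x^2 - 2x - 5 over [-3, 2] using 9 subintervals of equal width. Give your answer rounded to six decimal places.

-67.695473

Δx = (2 − (-3))/9 = 5/9.
f(-3) = -35, f(-22/9) = -1945/81, f(-17/9) = -1255/81, f(-4/3) = -85/9, f(-7/9) = -475/81, f(-2/9) = -385/81, f(1/3) = -55/9, f(8/9) = -805/81, f(13/9) = -1315/81, f(2) = -25.
T_9 = (Δx/2)·[f(x_0) + 2f(x_1) + ... + 2f(x_{8}) + f(x_9)].
Sum ≈ -67.695473.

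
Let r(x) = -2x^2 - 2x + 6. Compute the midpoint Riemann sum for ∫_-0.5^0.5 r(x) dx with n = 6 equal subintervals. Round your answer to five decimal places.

Δx = (0.5 − (-0.5))/6 = 1/6.
Midpoints: -5/12, -0.25, -1/12, 1/12, 0.25, 5/12.
r(-5/12) = 467/72, r(-0.25) = 6.375, r(-1/12) = 443/72, r(1/12) = 419/72, r(0.25) = 5.375, r(5/12) = 347/72.
Sum = Δx · [r(-5/12) + r(-0.25) + r(-1/12) + ...].
Sum ≈ 5.83796.

5.83796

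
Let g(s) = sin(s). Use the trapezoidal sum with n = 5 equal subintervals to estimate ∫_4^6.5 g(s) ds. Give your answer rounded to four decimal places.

-1.5961

Δs = (6.5 − 4)/5 = 0.5.
g(4) ≈ -0.7568, g(4.5) ≈ -0.9775, g(5) ≈ -0.9589, g(5.5) ≈ -0.7055, g(6) ≈ -0.2794, g(6.5) ≈ 0.2151.
T_5 = (Δs/2)·[g(s_0) + 2g(s_1) + ... + 2g(s_{4}) + g(s_5)].
Sum ≈ -1.5961.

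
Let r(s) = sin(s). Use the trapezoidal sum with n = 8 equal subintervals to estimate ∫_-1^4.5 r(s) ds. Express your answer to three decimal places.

Δs = (4.5 − (-1))/8 = 0.6875.
r(-1) ≈ -0.841, r(-0.3125) ≈ -0.307, r(0.375) ≈ 0.366, r(1.0625) ≈ 0.874, r(1.75) ≈ 0.984, r(2.4375) ≈ 0.647, r(3.125) ≈ 0.017, r(3.8125) ≈ -0.622, r(4.5) ≈ -0.978.
T_8 = (Δs/2)·[r(s_0) + 2r(s_1) + ... + 2r(s_{7}) + r(s_8)].
Sum ≈ 0.721.

0.721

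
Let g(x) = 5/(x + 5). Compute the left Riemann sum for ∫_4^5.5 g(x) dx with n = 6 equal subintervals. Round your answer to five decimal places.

0.78076

Δx = (5.5 − 4)/6 = 0.25.
Left endpoints: 4, 4.25, 4.5, 4.75, 5, 5.25.
g(4) = 5/9, g(4.25) = 20/37, g(4.5) = 10/19, g(4.75) = 20/39, g(5) = 0.5, g(5.25) = 20/41.
Sum = Δx · [g(4) + g(4.25) + g(4.5) + ...].
Sum ≈ 0.78076.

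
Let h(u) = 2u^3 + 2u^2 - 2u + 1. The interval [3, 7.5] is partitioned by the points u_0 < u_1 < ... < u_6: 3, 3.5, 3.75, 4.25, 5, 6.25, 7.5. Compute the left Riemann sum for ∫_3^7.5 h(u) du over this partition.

1317.109375

Subinterval widths: 0.5, 0.25, 0.5, 0.75, 1.25, 1.25.
Left endpoints: 3, 3.5, 3.75, 4.25, 5, 6.25.
h(3) = 67, h(3.5) = 104.25, h(3.75) = 127.09375, h(4.25) = 182.15625, h(5) = 291, h(6.25) = 554.90625.
Sum = Σ Δu_i · h(u_i).
Sum = 1317.109375.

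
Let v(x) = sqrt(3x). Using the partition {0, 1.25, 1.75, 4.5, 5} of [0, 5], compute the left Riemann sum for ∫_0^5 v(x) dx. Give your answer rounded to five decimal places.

Subinterval widths: 1.25, 0.5, 2.75, 0.5.
Left endpoints: 0, 1.25, 1.75, 4.5.
v(0) ≈ 0.00000, v(1.25) ≈ 1.93649, v(1.75) ≈ 2.29129, v(4.5) ≈ 3.67423.
Sum = Σ Δx_i · v(x_i).
Sum ≈ 9.10640.

9.10640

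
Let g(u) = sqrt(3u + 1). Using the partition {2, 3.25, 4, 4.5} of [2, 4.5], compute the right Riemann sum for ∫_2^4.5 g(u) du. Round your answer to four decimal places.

8.7065

Subinterval widths: 1.25, 0.75, 0.5.
Right endpoints: 3.25, 4, 4.5.
g(3.25) ≈ 3.2787, g(4) ≈ 3.6056, g(4.5) ≈ 3.8079.
Sum = Σ Δu_i · g(u_i).
Sum ≈ 8.7065.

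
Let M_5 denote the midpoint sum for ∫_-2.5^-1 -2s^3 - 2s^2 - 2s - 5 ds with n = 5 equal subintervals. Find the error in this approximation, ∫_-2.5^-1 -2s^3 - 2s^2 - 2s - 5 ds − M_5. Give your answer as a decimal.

Exact integral: ∫_-2.5^-1 f(s) ds = 7.03125.
M_5 = 6.935625.
Error = 7.03125 − 6.935625 = 0.095625.

0.095625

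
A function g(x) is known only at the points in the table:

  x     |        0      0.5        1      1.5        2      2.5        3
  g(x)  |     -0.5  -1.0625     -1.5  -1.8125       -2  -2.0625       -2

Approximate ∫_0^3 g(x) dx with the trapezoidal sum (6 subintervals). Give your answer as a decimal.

-4.84375

Δx = 0.5.
T_6 = (0.5/2)·[(-0.5) + 2·(-1.0625) + 2·(-1.5) + 2·(-1.8125) + 2·(-2) + 2·(-2.0625) + (-2)] = -4.84375.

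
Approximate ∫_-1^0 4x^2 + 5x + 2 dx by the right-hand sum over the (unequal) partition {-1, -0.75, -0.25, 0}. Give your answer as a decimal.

Subinterval widths: 0.25, 0.5, 0.25.
Right endpoints: -0.75, -0.25, 0.
f(-0.75) = 0.5, f(-0.25) = 1, f(0) = 2.
Sum = Σ Δx_i · f(x_i).
Sum = 1.125.

1.125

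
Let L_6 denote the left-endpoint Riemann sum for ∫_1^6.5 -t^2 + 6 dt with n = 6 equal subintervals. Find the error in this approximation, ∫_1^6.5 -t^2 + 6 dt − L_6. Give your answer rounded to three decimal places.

-18.136

Exact integral: ∫_1^6.5 f(t) dt ≈ -58.20833.
L_6 ≈ -40.07234.
Error ≈ -58.20833 − (-40.07234) ≈ -18.136.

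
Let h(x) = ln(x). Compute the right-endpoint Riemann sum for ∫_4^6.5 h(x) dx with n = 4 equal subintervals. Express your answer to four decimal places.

4.2701

Δx = (6.5 − 4)/4 = 0.625.
Right endpoints: 4.625, 5.25, 5.875, 6.5.
h(4.625) ≈ 1.5315, h(5.25) ≈ 1.6582, h(5.875) ≈ 1.7707, h(6.5) ≈ 1.8718.
Sum = Δx · [h(4.625) + h(5.25) + h(5.875) + h(6.5)].
Sum ≈ 4.2701.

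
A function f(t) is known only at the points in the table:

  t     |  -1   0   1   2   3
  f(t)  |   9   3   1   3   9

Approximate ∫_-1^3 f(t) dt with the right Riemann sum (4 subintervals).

16

Δt = 1.
Sum = 1·[3 + 1 + 3 + 9] = 16.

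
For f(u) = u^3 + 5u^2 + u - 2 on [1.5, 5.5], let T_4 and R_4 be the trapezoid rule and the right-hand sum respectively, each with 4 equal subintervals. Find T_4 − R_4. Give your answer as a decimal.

T_4 = 515.5.
R_4 = 669.
T_4 − R_4 = -153.5.

-153.5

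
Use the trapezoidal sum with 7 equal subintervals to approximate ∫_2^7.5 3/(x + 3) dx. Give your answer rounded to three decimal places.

2.231

Δx = (7.5 − 2)/7 = 11/14.
f(2) = 0.6, f(39/14) = 14/27, f(25/7) = 21/46, f(61/14) = 42/103, f(36/7) = 7/19, f(83/14) = 0.336, f(47/7) = 21/68, f(7.5) = 2/7.
T_7 = (Δx/2)·[f(x_0) + 2f(x_1) + ... + 2f(x_{6}) + f(x_7)].
Sum ≈ 2.231.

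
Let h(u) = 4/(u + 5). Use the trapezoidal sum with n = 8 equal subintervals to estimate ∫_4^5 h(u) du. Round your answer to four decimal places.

Δu = (5 − 4)/8 = 0.125.
h(4) = 4/9, h(4.125) = 32/73, h(4.25) = 16/37, h(4.375) = 32/75, h(4.5) = 8/19, h(4.625) = 32/77, h(4.75) = 16/39, h(4.875) = 32/79, h(5) = 0.4.
T_8 = (Δu/2)·[h(u_0) + 2h(u_1) + ... + 2h(u_{7}) + h(u_8)].
Sum ≈ 0.4215.

0.4215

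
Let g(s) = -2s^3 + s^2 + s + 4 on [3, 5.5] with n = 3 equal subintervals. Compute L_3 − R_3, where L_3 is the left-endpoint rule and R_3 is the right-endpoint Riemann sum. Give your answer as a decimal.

212.5

L_3 ≈ -250.78704.
R_3 ≈ -463.28704.
L_3 − R_3 = 212.5.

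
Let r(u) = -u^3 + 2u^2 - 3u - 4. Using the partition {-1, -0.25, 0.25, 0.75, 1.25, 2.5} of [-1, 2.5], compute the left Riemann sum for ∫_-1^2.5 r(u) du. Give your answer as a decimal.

Subinterval widths: 0.75, 0.5, 0.5, 0.5, 1.25.
Left endpoints: -1, -0.25, 0.25, 0.75, 1.25.
r(-1) = 2, r(-0.25) = -3.109375, r(0.25) = -4.640625, r(0.75) = -5.546875, r(1.25) = -6.578125.
Sum = Σ Δu_i · r(u_i).
Sum = -13.37109375.

-13.37109375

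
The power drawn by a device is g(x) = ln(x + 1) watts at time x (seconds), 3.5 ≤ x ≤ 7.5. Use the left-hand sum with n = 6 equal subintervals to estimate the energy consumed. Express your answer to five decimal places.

7.20635

Δx = (7.5 − 3.5)/6 = 2/3.
Left endpoints: 3.5, 25/6, 29/6, 5.5, 37/6, 41/6.
g(3.5) ≈ 1.50408, g(25/6) ≈ 1.64223, g(29/6) ≈ 1.76359, g(5.5) ≈ 1.87180, g(37/6) ≈ 1.96944, g(41/6) ≈ 2.05839.
Sum = Δx · [g(3.5) + g(25/6) + g(29/6) + ...].
Sum ≈ 7.20635.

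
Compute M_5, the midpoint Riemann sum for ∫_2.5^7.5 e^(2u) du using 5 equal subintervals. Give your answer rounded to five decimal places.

Δu = (7.5 − 2.5)/5 = 1.
Midpoints: 3, 4, 5, 6, 7.
f(3) ≈ 403.42879, f(4) ≈ 2980.95799, f(5) ≈ 22026.46579, f(6) ≈ 162754.79142, f(7) ≈ 1202604.28416.
Sum = Δu · [f(3) + f(4) + f(5) + f(6) + f(7)].
Sum ≈ 1390769.92816.

1390769.92816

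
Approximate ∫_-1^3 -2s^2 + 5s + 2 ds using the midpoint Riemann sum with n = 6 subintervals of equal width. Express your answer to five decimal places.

9.62963

Δs = (3 − (-1))/6 = 2/3.
Midpoints: -2/3, 0, 2/3, 4/3, 2, 8/3.
f(-2/3) = -20/9, f(0) = 2, f(2/3) = 40/9, f(4/3) = 46/9, f(2) = 4, f(8/3) = 10/9.
Sum = Δs · [f(-2/3) + f(0) + f(2/3) + ...].
Sum ≈ 9.62963.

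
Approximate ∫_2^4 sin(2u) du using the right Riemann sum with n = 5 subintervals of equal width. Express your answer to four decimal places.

0.1089

Δu = (4 − 2)/5 = 0.4.
Right endpoints: 2.4, 2.8, 3.2, 3.6, 4.
f(2.4) ≈ -0.9962, f(2.8) ≈ -0.6313, f(3.2) ≈ 0.1165, f(3.6) ≈ 0.7937, f(4) ≈ 0.9894.
Sum = Δu · [f(2.4) + f(2.8) + f(3.2) + f(3.6) + f(4)].
Sum ≈ 0.1089.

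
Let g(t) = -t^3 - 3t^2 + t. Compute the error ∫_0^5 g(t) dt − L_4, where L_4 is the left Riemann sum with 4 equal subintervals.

Exact integral: ∫_0^5 g(t) dt = -268.75.
L_4 = -160.546875.
Error = -268.75 − (-160.546875) = -108.203125.

-108.203125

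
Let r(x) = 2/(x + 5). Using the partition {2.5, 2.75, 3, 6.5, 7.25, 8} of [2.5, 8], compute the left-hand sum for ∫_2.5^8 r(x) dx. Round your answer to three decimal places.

1.259

Subinterval widths: 0.25, 0.25, 3.5, 0.75, 0.75.
Left endpoints: 2.5, 2.75, 3, 6.5, 7.25.
r(2.5) = 4/15, r(2.75) = 8/31, r(3) = 0.25, r(6.5) = 4/23, r(7.25) = 8/49.
Sum = Σ Δx_i · r(x_i).
Sum ≈ 1.259.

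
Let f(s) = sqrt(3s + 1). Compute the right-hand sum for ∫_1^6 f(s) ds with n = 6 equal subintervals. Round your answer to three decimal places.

17.586

Δs = (6 − 1)/6 = 5/6.
Right endpoints: 11/6, 8/3, 3.5, 13/3, 31/6, 6.
f(11/6) ≈ 2.550, f(8/3) ≈ 3.000, f(3.5) ≈ 3.391, f(13/3) ≈ 3.742, f(31/6) ≈ 4.062, f(6) ≈ 4.359.
Sum = Δs · [f(11/6) + f(8/3) + f(3.5) + ...].
Sum ≈ 17.586.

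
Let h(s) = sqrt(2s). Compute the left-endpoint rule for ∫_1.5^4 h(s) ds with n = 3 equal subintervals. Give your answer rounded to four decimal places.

Δs = (4 − 1.5)/3 = 5/6.
Left endpoints: 1.5, 7/3, 19/6.
h(1.5) ≈ 1.7321, h(7/3) ≈ 2.1602, h(19/6) ≈ 2.5166.
Sum = Δs · [h(1.5) + h(7/3) + h(19/6)].
Sum ≈ 5.3408.

5.3408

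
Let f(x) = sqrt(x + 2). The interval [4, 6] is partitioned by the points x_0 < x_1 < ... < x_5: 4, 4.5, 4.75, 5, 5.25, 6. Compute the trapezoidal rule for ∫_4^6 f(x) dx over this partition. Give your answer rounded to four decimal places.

Subinterval widths: 0.5, 0.25, 0.25, 0.25, 0.75.
f(4) ≈ 2.4495, f(4.5) ≈ 2.5495, f(4.75) ≈ 2.5981, f(5) ≈ 2.6458, f(5.25) ≈ 2.6926, f(6) ≈ 2.8284.
On each subinterval the trapezoid contributes (Δx_i/2)·[f(x_{i-1}) + f(x_i)].
Sum ≈ 5.2863.

5.2863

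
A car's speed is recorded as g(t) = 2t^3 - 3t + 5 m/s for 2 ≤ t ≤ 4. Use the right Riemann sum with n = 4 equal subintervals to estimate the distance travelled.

140

Δt = (4 − 2)/4 = 0.5.
Right endpoints: 2.5, 3, 3.5, 4.
g(2.5) = 28.75, g(3) = 50, g(3.5) = 80.25, g(4) = 121.
Sum = Δt · [g(2.5) + g(3) + g(3.5) + g(4)].
Sum = 140.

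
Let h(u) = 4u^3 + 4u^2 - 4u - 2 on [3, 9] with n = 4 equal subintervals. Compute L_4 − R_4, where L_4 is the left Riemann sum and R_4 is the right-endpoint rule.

-4608

L_4 = 5127.
R_4 = 9735.
L_4 − R_4 = -4608.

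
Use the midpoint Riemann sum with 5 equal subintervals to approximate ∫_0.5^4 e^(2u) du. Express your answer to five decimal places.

1374.11850

Δu = (4 − 0.5)/5 = 0.7.
Midpoints: 0.85, 1.55, 2.25, 2.95, 3.65.
f(0.85) ≈ 5.47395, f(1.55) ≈ 22.19795, f(2.25) ≈ 90.01713, f(2.95) ≈ 365.03747, f(3.65) ≈ 1480.29993.
Sum = Δu · [f(0.85) + f(1.55) + f(2.25) + f(2.95) + f(3.65)].
Sum ≈ 1374.11850.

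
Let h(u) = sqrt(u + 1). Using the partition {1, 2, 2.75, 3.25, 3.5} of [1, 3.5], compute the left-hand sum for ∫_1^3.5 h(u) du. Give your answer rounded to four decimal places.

4.1969

Subinterval widths: 1, 0.75, 0.5, 0.25.
Left endpoints: 1, 2, 2.75, 3.25.
h(1) ≈ 1.4142, h(2) ≈ 1.7321, h(2.75) ≈ 1.9365, h(3.25) ≈ 2.0616.
Sum = Σ Δu_i · h(u_i).
Sum ≈ 4.1969.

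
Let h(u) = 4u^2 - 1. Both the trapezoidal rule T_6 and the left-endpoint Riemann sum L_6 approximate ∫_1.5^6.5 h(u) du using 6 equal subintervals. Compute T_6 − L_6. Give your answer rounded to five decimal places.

T_6 ≈ 358.9814815.
L_6 ≈ 292.3148148.
T_6 − L_6 ≈ 66.66667.

66.66667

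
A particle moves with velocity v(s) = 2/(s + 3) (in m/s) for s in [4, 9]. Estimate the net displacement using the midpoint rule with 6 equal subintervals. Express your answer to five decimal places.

Δs = (9 − 4)/6 = 5/6.
Midpoints: 53/12, 5.25, 73/12, 83/12, 7.75, 103/12.
v(53/12) = 24/89, v(5.25) = 8/33, v(73/12) = 24/109, v(83/12) = 24/119, v(7.75) = 8/43, v(103/12) = 24/139.
Sum = Δs · [v(53/12) + v(5.25) + v(73/12) + ...].
Sum ≈ 1.07722.

1.07722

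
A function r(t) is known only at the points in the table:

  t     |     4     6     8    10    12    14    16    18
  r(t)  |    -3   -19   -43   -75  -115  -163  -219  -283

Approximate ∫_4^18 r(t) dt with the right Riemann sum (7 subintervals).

-1834

Δt = 2.
Sum = 2·[(-19) + (-43) + (-75) + (-115) + (-163) + (-219) + (-283)] = -1834.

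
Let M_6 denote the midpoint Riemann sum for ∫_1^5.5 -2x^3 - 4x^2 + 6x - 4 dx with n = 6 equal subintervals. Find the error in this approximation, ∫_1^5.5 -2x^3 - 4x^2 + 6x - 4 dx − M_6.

-4.95703125

Exact integral: ∫_1^5.5 f(x) dx = -607.78125.
M_6 = -602.82421875.
Error = -607.78125 − (-602.82421875) = -4.95703125.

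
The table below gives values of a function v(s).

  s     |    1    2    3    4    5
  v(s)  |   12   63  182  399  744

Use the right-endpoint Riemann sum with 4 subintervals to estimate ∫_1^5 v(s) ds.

Δs = 1.
Sum = 1·[63 + 182 + 399 + 744] = 1388.

1388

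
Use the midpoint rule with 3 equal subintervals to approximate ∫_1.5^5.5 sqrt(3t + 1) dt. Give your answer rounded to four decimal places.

Δt = (5.5 − 1.5)/3 = 4/3.
Midpoints: 13/6, 3.5, 29/6.
f(13/6) ≈ 2.7386, f(3.5) ≈ 3.3912, f(29/6) ≈ 3.9370.
Sum = Δt · [f(13/6) + f(3.5) + f(29/6)].
Sum ≈ 13.4224.

13.4224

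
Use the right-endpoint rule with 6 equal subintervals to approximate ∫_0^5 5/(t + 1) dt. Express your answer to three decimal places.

7.488

Δt = (5 − 0)/6 = 5/6.
Right endpoints: 5/6, 5/3, 2.5, 10/3, 25/6, 5.
f(5/6) = 30/11, f(5/3) = 1.875, f(2.5) = 10/7, f(10/3) = 15/13, f(25/6) = 30/31, f(5) = 5/6.
Sum = Δt · [f(5/6) + f(5/3) + f(2.5) + ...].
Sum ≈ 7.488.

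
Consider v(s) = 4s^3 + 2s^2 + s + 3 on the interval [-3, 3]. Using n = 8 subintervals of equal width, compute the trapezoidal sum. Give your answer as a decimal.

Δs = (3 − (-3))/8 = 0.75.
v(-3) = -90, v(-2.25) = -34.6875, v(-1.5) = -7.5, v(-0.75) = 1.6875, v(0) = 3, v(0.75) = 6.5625, v(1.5) = 22.5, v(2.25) = 60.9375, v(3) = 132.
T_8 = (Δs/2)·[v(s_0) + 2v(s_1) + ... + 2v(s_{7}) + v(s_8)].
Sum = 55.125.

55.125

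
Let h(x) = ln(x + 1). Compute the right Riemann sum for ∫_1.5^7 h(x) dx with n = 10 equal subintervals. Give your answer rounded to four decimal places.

Δx = (7 − 1.5)/10 = 0.55.
Right endpoints: 2.05, 2.6, 3.15, 3.7, 4.25, 4.8, 5.35, 5.9, 6.45, 7.
h(2.05) ≈ 1.1151, h(2.6) ≈ 1.2809, h(3.15) ≈ 1.4231, h(3.7) ≈ 1.5476, h(4.25) ≈ 1.6582, h(4.8) ≈ 1.7579, h(5.35) ≈ 1.8485, h(5.9) ≈ 1.9315, h(6.45) ≈ 2.0082, h(7) ≈ 2.0794.
Sum = Δx · [h(2.05) + h(2.6) + h(3.15) + ...].
Sum ≈ 9.1578.

9.1578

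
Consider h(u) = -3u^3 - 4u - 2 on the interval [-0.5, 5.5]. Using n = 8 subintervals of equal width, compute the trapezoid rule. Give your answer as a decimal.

Δu = (5.5 − (-0.5))/8 = 0.75.
h(-0.5) = 0.375, h(0.25) = -3.046875, h(1) = -9, h(1.75) = -25.078125, h(2.5) = -58.875, h(3.25) = -117.984375, h(4) = -210, h(4.75) = -342.515625, h(5.5) = -523.125.
T_8 = (Δu/2)·[h(u_0) + 2h(u_1) + ... + 2h(u_{7}) + h(u_8)].
Sum = -770.90625.

-770.90625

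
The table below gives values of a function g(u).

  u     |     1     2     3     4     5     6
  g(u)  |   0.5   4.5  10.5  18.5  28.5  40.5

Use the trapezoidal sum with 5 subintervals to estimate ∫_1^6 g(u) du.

Δu = 1.
T_5 = (1/2)·[0.5 + 2·4.5 + 2·10.5 + 2·18.5 + 2·28.5 + 40.5] = 82.5.

82.5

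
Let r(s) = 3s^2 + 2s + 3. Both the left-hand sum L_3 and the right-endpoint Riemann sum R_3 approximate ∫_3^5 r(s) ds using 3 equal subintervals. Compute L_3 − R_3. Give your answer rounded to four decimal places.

L_3 ≈ 103.111111.
R_3 ≈ 137.777778.
L_3 − R_3 ≈ -34.6667.

-34.6667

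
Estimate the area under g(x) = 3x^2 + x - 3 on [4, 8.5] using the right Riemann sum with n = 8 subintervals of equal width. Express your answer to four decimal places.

Δx = (8.5 − 4)/8 = 0.5625.
Right endpoints: 4.5625, 5.125, 5.6875, 6.25, 6.8125, 7.375, 7.9375, 8.5.
g(4.5625) = 64.01171875, g(5.125) = 80.921875, g(5.6875) = 99.73046875, g(6.25) = 120.4375, g(6.8125) = 143.04296875, g(7.375) = 167.546875, g(7.9375) = 193.94921875, g(8.5) = 222.25.
Sum = Δx · [g(4.5625) + g(5.125) + g(5.6875) + ...].
Sum ≈ 614.1885.

614.1885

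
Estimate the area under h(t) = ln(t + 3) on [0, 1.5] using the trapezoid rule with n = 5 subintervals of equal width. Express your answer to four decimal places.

Δt = (1.5 − 0)/5 = 0.3.
h(0) ≈ 1.0986, h(0.3) ≈ 1.1939, h(0.6) ≈ 1.2809, h(0.9) ≈ 1.3610, h(1.2) ≈ 1.4351, h(1.5) ≈ 1.5041.
T_5 = (Δt/2)·[h(t_0) + 2h(t_1) + ... + 2h(t_{4}) + h(t_5)].
Sum ≈ 1.9717.

1.9717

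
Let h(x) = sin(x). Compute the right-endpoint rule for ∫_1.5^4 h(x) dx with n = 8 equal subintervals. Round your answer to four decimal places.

Δx = (4 − 1.5)/8 = 0.3125.
Right endpoints: 1.8125, 2.125, 2.4375, 2.75, 3.0625, 3.375, 3.6875, 4.
h(1.8125) ≈ 0.9709, h(2.125) ≈ 0.8503, h(2.4375) ≈ 0.6473, h(2.75) ≈ 0.3817, h(3.0625) ≈ 0.0790, h(3.375) ≈ -0.2313, h(3.6875) ≈ -0.5192, h(4) ≈ -0.7568.
Sum = Δx · [h(1.8125) + h(2.125) + h(2.4375) + ...].
Sum ≈ 0.4444.

0.4444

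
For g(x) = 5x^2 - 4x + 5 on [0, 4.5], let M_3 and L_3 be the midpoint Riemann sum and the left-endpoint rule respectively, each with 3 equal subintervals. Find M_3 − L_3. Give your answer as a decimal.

M_3 = 129.65625.
L_3 = 79.875.
M_3 − L_3 = 49.78125.

49.78125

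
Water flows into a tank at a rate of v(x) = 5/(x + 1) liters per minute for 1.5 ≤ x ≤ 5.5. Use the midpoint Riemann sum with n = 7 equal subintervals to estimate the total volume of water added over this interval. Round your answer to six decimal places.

Δx = (5.5 − 1.5)/7 = 4/7.
Midpoints: 25/14, 33/14, 41/14, 3.5, 57/14, 65/14, 73/14.
v(25/14) = 70/39, v(33/14) = 70/47, v(41/14) = 14/11, v(3.5) = 10/9, v(57/14) = 70/71, v(65/14) = 70/79, v(73/14) = 70/87.
Sum = Δx · [v(25/14) + v(33/14) + v(41/14) + ...].
Sum ≈ 4.768378.

4.768378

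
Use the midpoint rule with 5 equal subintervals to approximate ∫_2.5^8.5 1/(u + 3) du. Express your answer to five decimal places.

0.73608

Δu = (8.5 − 2.5)/5 = 1.2.
Midpoints: 3.1, 4.3, 5.5, 6.7, 7.9.
f(3.1) = 10/61, f(4.3) = 10/73, f(5.5) = 2/17, f(6.7) = 10/97, f(7.9) = 10/109.
Sum = Δu · [f(3.1) + f(4.3) + f(5.5) + f(6.7) + f(7.9)].
Sum ≈ 0.73608.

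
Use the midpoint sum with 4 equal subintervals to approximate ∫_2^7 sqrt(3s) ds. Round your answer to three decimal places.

18.138

Δs = (7 − 2)/4 = 1.25.
Midpoints: 2.625, 3.875, 5.125, 6.375.
f(2.625) ≈ 2.806, f(3.875) ≈ 3.410, f(5.125) ≈ 3.921, f(6.375) ≈ 4.373.
Sum = Δs · [f(2.625) + f(3.875) + f(5.125) + f(6.375)].
Sum ≈ 18.138.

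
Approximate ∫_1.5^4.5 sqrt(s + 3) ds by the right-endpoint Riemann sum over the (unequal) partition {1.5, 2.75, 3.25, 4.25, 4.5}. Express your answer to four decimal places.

7.6246

Subinterval widths: 1.25, 0.5, 1, 0.25.
Right endpoints: 2.75, 3.25, 4.25, 4.5.
f(2.75) ≈ 2.3979, f(3.25) ≈ 2.5000, f(4.25) ≈ 2.6926, f(4.5) ≈ 2.7386.
Sum = Σ Δs_i · f(s_i).
Sum ≈ 7.6246.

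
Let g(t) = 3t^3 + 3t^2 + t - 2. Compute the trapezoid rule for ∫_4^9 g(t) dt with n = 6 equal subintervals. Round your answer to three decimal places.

Δt = (9 − 4)/6 = 5/6.
g(4) = 242, g(29/6) = 29639/72, g(17/3) = 5813/9, g(6.5) = 955.125, g(22/3) = 12148/9, g(49/6) = 132499/72, g(9) = 2437.
T_6 = (Δt/2)·[g(t_0) + 2g(t_1) + ... + 2g(t_{5}) + g(t_6)].
Sum ≈ 5451.840.

5451.840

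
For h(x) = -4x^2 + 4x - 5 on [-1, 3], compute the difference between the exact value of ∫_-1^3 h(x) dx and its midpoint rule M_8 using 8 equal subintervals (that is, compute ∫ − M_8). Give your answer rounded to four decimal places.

Exact integral: ∫_-1^3 h(x) dx ≈ -41.333333.
M_8 = -41.
Error ≈ -41.333333 − (-41) ≈ -0.3333.

-0.3333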